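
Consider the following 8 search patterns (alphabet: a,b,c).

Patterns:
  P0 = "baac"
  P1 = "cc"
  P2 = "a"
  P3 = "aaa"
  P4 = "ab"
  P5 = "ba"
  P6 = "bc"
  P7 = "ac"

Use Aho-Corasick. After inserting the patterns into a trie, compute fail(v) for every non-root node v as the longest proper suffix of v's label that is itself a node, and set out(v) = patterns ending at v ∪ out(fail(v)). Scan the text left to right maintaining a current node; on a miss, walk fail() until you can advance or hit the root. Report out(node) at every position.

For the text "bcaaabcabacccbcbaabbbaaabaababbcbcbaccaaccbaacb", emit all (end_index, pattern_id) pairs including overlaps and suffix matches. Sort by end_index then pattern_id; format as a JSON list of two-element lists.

Construct AC machine:
Trie nodes:
  0='ε' goto a→7 b→1 c→5
  1='b' goto a→2 c→11
  2='ba' goto a→3  ←P5
  3='baa' goto c→4
  4='baac' goto ·  ←P0
  5='c' goto c→6
  6='cc' goto ·  ←P1
  7='a' goto a→8 b→10 c→12  ←P2
  8='aa' goto a→9
  9='aaa' goto ·  ←P3
  10='ab' goto ·  ←P4
  11='bc' goto ·  ←P6
  12='ac' goto ·  ←P7

BFS fail/out derivation:
  fail(1) 'b': from fail(0)=0 chase 'b': 0 ⇒ 0;  out=∅∪out(0)=∅
  fail(5) 'c': from fail(0)=0 chase 'c': 0 ⇒ 0;  out=∅∪out(0)=∅
  fail(7) 'a': from fail(0)=0 chase 'a': 0 ⇒ 0;  out={2}∪out(0)={2}
  fail(2) 'ba': from fail(1)=0 chase 'a': 0 ⇒ 7;  out={5}∪out(7)={2,5}
  fail(6) 'cc': from fail(5)=0 chase 'c': 0 ⇒ 5;  out={1}∪out(5)={1}
  fail(8) 'aa': from fail(7)=0 chase 'a': 0 ⇒ 7;  out=∅∪out(7)={2}
  fail(10) 'ab': from fail(7)=0 chase 'b': 0 ⇒ 1;  out={4}∪out(1)={4}
  fail(11) 'bc': from fail(1)=0 chase 'c': 0 ⇒ 5;  out={6}∪out(5)={6}
  fail(12) 'ac': from fail(7)=0 chase 'c': 0 ⇒ 5;  out={7}∪out(5)={7}
  fail(3) 'baa': from fail(2)=7 chase 'a': 7 ⇒ 8;  out=∅∪out(8)={2}
  fail(9) 'aaa': from fail(8)=7 chase 'a': 7 ⇒ 8;  out={3}∪out(8)={2,3}
  fail(4) 'baac': from fail(3)=8 chase 'c': 8→7 ⇒ 12;  out={0}∪out(12)={0,7}

Scan:
i=0 'b': node 0→1
i=1 'c': node 1→11  emit P6@[0:1]
i=2 'a': node 11→7 ·f  emit P2@[2:2]
i=3 'a': node 7→8  emit P2@[3:3]
i=4 'a': node 8→9  emit P2@[4:4],P3@[2:4]
i=5 'b': node 9→10 ·f  emit P4@[4:5]
i=6 'c': node 10→11 ·f  emit P6@[5:6]
i=7 'a': node 11→7 ·f  emit P2@[7:7]
i=8 'b': node 7→10  emit P4@[7:8]
i=9 'a': node 10→2 ·f  emit P2@[9:9],P5@[8:9]
i=10 'c': node 2→12 ·f  emit P7@[9:10]
i=11 'c': node 12→6 ·f  emit P1@[10:11]
i=12 'c': node 6→6 ·f  emit P1@[11:12]
i=13 'b': node 6→1 ·f
i=14 'c': node 1→11  emit P6@[13:14]
i=15 'b': node 11→1 ·f
i=16 'a': node 1→2  emit P2@[16:16],P5@[15:16]
i=17 'a': node 2→3  emit P2@[17:17]
i=18 'b': node 3→10 ·f  emit P4@[17:18]
i=19 'b': node 10→1 ·f
i=20 'b': node 1→1 ·f
i=21 'a': node 1→2  emit P2@[21:21],P5@[20:21]
i=22 'a': node 2→3  emit P2@[22:22]
i=23 'a': node 3→9 ·f  emit P2@[23:23],P3@[21:23]
i=24 'b': node 9→10 ·f  emit P4@[23:24]
i=25 'a': node 10→2 ·f  emit P2@[25:25],P5@[24:25]
i=26 'a': node 2→3  emit P2@[26:26]
i=27 'b': node 3→10 ·f  emit P4@[26:27]
i=28 'a': node 10→2 ·f  emit P2@[28:28],P5@[27:28]
i=29 'b': node 2→10 ·f  emit P4@[28:29]
i=30 'b': node 10→1 ·f
i=31 'c': node 1→11  emit P6@[30:31]
i=32 'b': node 11→1 ·f
i=33 'c': node 1→11  emit P6@[32:33]
i=34 'b': node 11→1 ·f
i=35 'a': node 1→2  emit P2@[35:35],P5@[34:35]
i=36 'c': node 2→12 ·f  emit P7@[35:36]
i=37 'c': node 12→6 ·f  emit P1@[36:37]
i=38 'a': node 6→7 ·f  emit P2@[38:38]
i=39 'a': node 7→8  emit P2@[39:39]
i=40 'c': node 8→12 ·f  emit P7@[39:40]
i=41 'c': node 12→6 ·f  emit P1@[40:41]
i=42 'b': node 6→1 ·f
i=43 'a': node 1→2  emit P2@[43:43],P5@[42:43]
i=44 'a': node 2→3  emit P2@[44:44]
i=45 'c': node 3→4  emit P0@[42:45],P7@[44:45]
i=46 'b': node 4→1 ·f

Matches: [[1,6],[2,2],[3,2],[4,2],[4,3],[5,4],[6,6],[7,2],[8,4],[9,2],[9,5],[10,7],[11,1],[12,1],[14,6],[16,2],[16,5],[17,2],[18,4],[21,2],[21,5],[22,2],[23,2],[23,3],[24,4],[25,2],[25,5],[26,2],[27,4],[28,2],[28,5],[29,4],[31,6],[33,6],[35,2],[35,5],[36,7],[37,1],[38,2],[39,2],[40,7],[41,1],[43,2],[43,5],[44,2],[45,0],[45,7]]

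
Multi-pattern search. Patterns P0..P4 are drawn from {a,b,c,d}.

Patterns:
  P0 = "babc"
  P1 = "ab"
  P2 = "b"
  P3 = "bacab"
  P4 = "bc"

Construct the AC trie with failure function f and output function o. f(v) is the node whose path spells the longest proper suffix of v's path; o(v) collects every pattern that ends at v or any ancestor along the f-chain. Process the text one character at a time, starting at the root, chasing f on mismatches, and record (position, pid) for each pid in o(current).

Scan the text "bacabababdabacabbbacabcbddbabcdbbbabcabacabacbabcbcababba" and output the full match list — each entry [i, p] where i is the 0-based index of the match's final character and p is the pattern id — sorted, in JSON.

Build:
Trie (insert patterns):
  0='ε' goto a→5 b→1
  1='b' goto a→2 c→10  [P2 ends]
  2='ba' goto b→3 c→7
  3='bab' goto c→4
  4='babc' goto ·  [P0 ends]
  5='a' goto b→6
  6='ab' goto ·  [P1 ends]
  7='bac' goto a→8
  8='baca' goto b→9
  9='bacab' goto ·  [P3 ends]
  10='bc' goto ·  [P4 ends]

Failure links (BFS by depth):
  fail(1) 'b': from fail(0)=0 chase 'b': 0 ⇒ 0;  out={2}∪out(0)={2}
  fail(5) 'a': from fail(0)=0 chase 'a': 0 ⇒ 0;  out=∅∪out(0)=∅
  fail(2) 'ba': from fail(1)=0 chase 'a': 0 ⇒ 5;  out=∅∪out(5)=∅
  fail(6) 'ab': from fail(5)=0 chase 'b': 0 ⇒ 1;  out={1}∪out(1)={1,2}
  fail(10) 'bc': from fail(1)=0 chase 'c': 0 ⇒ 0;  out={4}∪out(0)={4}
  fail(3) 'bab': from fail(2)=5 chase 'b': 5 ⇒ 6;  out=∅∪out(6)={1,2}
  fail(7) 'bac': from fail(2)=5 chase 'c': 5→0 ⇒ 0;  out=∅∪out(0)=∅
  fail(4) 'babc': from fail(3)=6 chase 'c': 6→1 ⇒ 10;  out={0}∪out(10)={0,4}
  fail(8) 'baca': from fail(7)=0 chase 'a': 0 ⇒ 5;  out=∅∪out(5)=∅
  fail(9) 'bacab': from fail(8)=5 chase 'b': 5 ⇒ 6;  out={3}∪out(6)={1,2,3}

Text stream:
i=0 'b': node 0→1  ** P2@[0:0]
i=1 'a': node 1→2
i=2 'c': node 2→7
i=3 'a': node 7→8
i=4 'b': node 8→9  ** P1@[3:4],P2@[4:4],P3@[0:4]
i=5 'a': node 9→2 (fail-walked)
i=6 'b': node 2→3  ** P1@[5:6],P2@[6:6]
i=7 'a': node 3→2 (fail-walked)
i=8 'b': node 2→3  ** P1@[7:8],P2@[8:8]
i=9 'd': node 3→0 (fail-walked)
i=10 'a': node 0→5
i=11 'b': node 5→6  ** P1@[10:11],P2@[11:11]
i=12 'a': node 6→2 (fail-walked)
i=13 'c': node 2→7
i=14 'a': node 7→8
i=15 'b': node 8→9  ** P1@[14:15],P2@[15:15],P3@[11:15]
i=16 'b': node 9→1 (fail-walked)  ** P2@[16:16]
i=17 'b': node 1→1 (fail-walked)  ** P2@[17:17]
i=18 'a': node 1→2
i=19 'c': node 2→7
i=20 'a': node 7→8
i=21 'b': node 8→9  ** P1@[20:21],P2@[21:21],P3@[17:21]
i=22 'c': node 9→10 (fail-walked)  ** P4@[21:22]
i=23 'b': node 10→1 (fail-walked)  ** P2@[23:23]
i=24 'd': node 1→0 (fail-walked)
i=25 'd': node 0→0
i=26 'b': node 0→1  ** P2@[26:26]
i=27 'a': node 1→2
i=28 'b': node 2→3  ** P1@[27:28],P2@[28:28]
i=29 'c': node 3→4  ** P0@[26:29],P4@[28:29]
i=30 'd': node 4→0 (fail-walked)
i=31 'b': node 0→1  ** P2@[31:31]
i=32 'b': node 1→1 (fail-walked)  ** P2@[32:32]
i=33 'b': node 1→1 (fail-walked)  ** P2@[33:33]
i=34 'a': node 1→2
i=35 'b': node 2→3  ** P1@[34:35],P2@[35:35]
i=36 'c': node 3→4  ** P0@[33:36],P4@[35:36]
i=37 'a': node 4→5 (fail-walked)
i=38 'b': node 5→6  ** P1@[37:38],P2@[38:38]
i=39 'a': node 6→2 (fail-walked)
i=40 'c': node 2→7
i=41 'a': node 7→8
i=42 'b': node 8→9  ** P1@[41:42],P2@[42:42],P3@[38:42]
i=43 'a': node 9→2 (fail-walked)
i=44 'c': node 2→7
i=45 'b': node 7→1 (fail-walked)  ** P2@[45:45]
i=46 'a': node 1→2
i=47 'b': node 2→3  ** P1@[46:47],P2@[47:47]
i=48 'c': node 3→4  ** P0@[45:48],P4@[47:48]
i=49 'b': node 4→1 (fail-walked)  ** P2@[49:49]
i=50 'c': node 1→10  ** P4@[49:50]
i=51 'a': node 10→5 (fail-walked)
i=52 'b': node 5→6  ** P1@[51:52],P2@[52:52]
i=53 'a': node 6→2 (fail-walked)
i=54 'b': node 2→3  ** P1@[53:54],P2@[54:54]
i=55 'b': node 3→1 (fail-walked)  ** P2@[55:55]
i=56 'a': node 1→2

All matches (sorted): [[0,2],[4,1],[4,2],[4,3],[6,1],[6,2],[8,1],[8,2],[11,1],[11,2],[15,1],[15,2],[15,3],[16,2],[17,2],[21,1],[21,2],[21,3],[22,4],[23,2],[26,2],[28,1],[28,2],[29,0],[29,4],[31,2],[32,2],[33,2],[35,1],[35,2],[36,0],[36,4],[38,1],[38,2],[42,1],[42,2],[42,3],[45,2],[47,1],[47,2],[48,0],[48,4],[49,2],[50,4],[52,1],[52,2],[54,1],[54,2],[55,2]]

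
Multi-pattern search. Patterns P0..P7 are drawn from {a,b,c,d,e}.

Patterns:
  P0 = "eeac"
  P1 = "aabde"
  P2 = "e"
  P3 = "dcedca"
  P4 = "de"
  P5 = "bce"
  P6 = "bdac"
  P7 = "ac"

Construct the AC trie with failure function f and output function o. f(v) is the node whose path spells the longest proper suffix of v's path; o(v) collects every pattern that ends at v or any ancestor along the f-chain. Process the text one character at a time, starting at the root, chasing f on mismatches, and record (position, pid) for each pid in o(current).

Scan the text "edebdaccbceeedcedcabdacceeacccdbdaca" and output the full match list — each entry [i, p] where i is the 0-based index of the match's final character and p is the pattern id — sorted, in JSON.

Build automaton:
Trie (insert patterns):
  n0 'ε': a→5 b→17 d→10 e→1
  n1 'e': e→2  ←P2
  n2 'ee': a→3
  n3 'eea': c→4
  n4 'eeac': ·  ←P0
  n5 'a': a→6 c→23
  n6 'aa': b→7
  n7 'aab': d→8
  n8 'aabd': e→9
  n9 'aabde': ·  ←P1
  n10 'd': c→11 e→16
  n11 'dc': e→12
  n12 'dce': d→13
  n13 'dced': c→14
  n14 'dcedc': a→15
  n15 'dcedca': ·  ←P3
  n16 'de': ·  ←P4
  n17 'b': c→18 d→20
  n18 'bc': e→19
  n19 'bce': ·  ←P5
  n20 'bd': a→21
  n21 'bda': c→22
  n22 'bdac': ·  ←P6
  n23 'ac': ·  ←P7

Failure links (BFS by depth):
  fail(1) 'e': from fail(0)=0 chase 'e': 0 ⇒ 0;  out={2}∪out(0)={2}
  fail(5) 'a': from fail(0)=0 chase 'a': 0 ⇒ 0;  out=∅∪out(0)=∅
  fail(10) 'd': from fail(0)=0 chase 'd': 0 ⇒ 0;  out=∅∪out(0)=∅
  fail(17) 'b': from fail(0)=0 chase 'b': 0 ⇒ 0;  out=∅∪out(0)=∅
  fail(2) 'ee': from fail(1)=0 chase 'e': 0 ⇒ 1;  out=∅∪out(1)={2}
  fail(6) 'aa': from fail(5)=0 chase 'a': 0 ⇒ 5;  out=∅∪out(5)=∅
  fail(11) 'dc': from fail(10)=0 chase 'c': 0 ⇒ 0;  out=∅∪out(0)=∅
  fail(16) 'de': from fail(10)=0 chase 'e': 0 ⇒ 1;  out={4}∪out(1)={2,4}
  fail(18) 'bc': from fail(17)=0 chase 'c': 0 ⇒ 0;  out=∅∪out(0)=∅
  fail(20) 'bd': from fail(17)=0 chase 'd': 0 ⇒ 10;  out=∅∪out(10)=∅
  fail(23) 'ac': from fail(5)=0 chase 'c': 0 ⇒ 0;  out={7}∪out(0)={7}
  fail(3) 'eea': from fail(2)=1 chase 'a': 1→0 ⇒ 5;  out=∅∪out(5)=∅
  fail(7) 'aab': from fail(6)=5 chase 'b': 5→0 ⇒ 17;  out=∅∪out(17)=∅
  fail(12) 'dce': from fail(11)=0 chase 'e': 0 ⇒ 1;  out=∅∪out(1)={2}
  fail(19) 'bce': from fail(18)=0 chase 'e': 0 ⇒ 1;  out={5}∪out(1)={2,5}
  fail(21) 'bda': from fail(20)=10 chase 'a': 10→0 ⇒ 5;  out=∅∪out(5)=∅
  fail(4) 'eeac': from fail(3)=5 chase 'c': 5 ⇒ 23;  out={0}∪out(23)={0,7}
  fail(8) 'aabd': from fail(7)=17 chase 'd': 17 ⇒ 20;  out=∅∪out(20)=∅
  fail(13) 'dced': from fail(12)=1 chase 'd': 1→0 ⇒ 10;  out=∅∪out(10)=∅
  fail(22) 'bdac': from fail(21)=5 chase 'c': 5 ⇒ 23;  out={6}∪out(23)={6,7}
  fail(9) 'aabde': from fail(8)=20 chase 'e': 20→10 ⇒ 16;  out={1}∪out(16)={1,2,4}
  fail(14) 'dcedc': from fail(13)=10 chase 'c': 10 ⇒ 11;  out=∅∪out(11)=∅
  fail(15) 'dcedca': from fail(14)=11 chase 'a': 11→0 ⇒ 5;  out={3}∪out(5)={3}

Scan:
[0] read 'e'  n0⇒n1  emit P2@[0:0]
[1] read 'd'  n1⇒n10 ·f
[2] read 'e'  n10⇒n16  emit P2@[2:2],P4@[1:2]
[3] read 'b'  n16⇒n17 ·f
[4] read 'd'  n17⇒n20
[5] read 'a'  n20⇒n21
[6] read 'c'  n21⇒n22  emit P6@[3:6],P7@[5:6]
[7] read 'c'  n22⇒n0 ·f
[8] read 'b'  n0⇒n17
[9] read 'c'  n17⇒n18
[10] read 'e'  n18⇒n19  emit P2@[10:10],P5@[8:10]
[11] read 'e'  n19⇒n2 ·f  emit P2@[11:11]
[12] read 'e'  n2⇒n2 ·f  emit P2@[12:12]
[13] read 'd'  n2⇒n10 ·f
[14] read 'c'  n10⇒n11
[15] read 'e'  n11⇒n12  emit P2@[15:15]
[16] read 'd'  n12⇒n13
[17] read 'c'  n13⇒n14
[18] read 'a'  n14⇒n15  emit P3@[13:18]
[19] read 'b'  n15⇒n17 ·f
[20] read 'd'  n17⇒n20
[21] read 'a'  n20⇒n21
[22] read 'c'  n21⇒n22  emit P6@[19:22],P7@[21:22]
[23] read 'c'  n22⇒n0 ·f
[24] read 'e'  n0⇒n1  emit P2@[24:24]
[25] read 'e'  n1⇒n2  emit P2@[25:25]
[26] read 'a'  n2⇒n3
[27] read 'c'  n3⇒n4  emit P0@[24:27],P7@[26:27]
[28] read 'c'  n4⇒n0 ·f
[29] read 'c'  n0⇒n0
[30] read 'd'  n0⇒n10
[31] read 'b'  n10⇒n17 ·f
[32] read 'd'  n17⇒n20
[33] read 'a'  n20⇒n21
[34] read 'c'  n21⇒n22  emit P6@[31:34],P7@[33:34]
[35] read 'a'  n22⇒n5 ·f

Result: [[0,2],[2,2],[2,4],[6,6],[6,7],[10,2],[10,5],[11,2],[12,2],[15,2],[18,3],[22,6],[22,7],[24,2],[25,2],[27,0],[27,7],[34,6],[34,7]]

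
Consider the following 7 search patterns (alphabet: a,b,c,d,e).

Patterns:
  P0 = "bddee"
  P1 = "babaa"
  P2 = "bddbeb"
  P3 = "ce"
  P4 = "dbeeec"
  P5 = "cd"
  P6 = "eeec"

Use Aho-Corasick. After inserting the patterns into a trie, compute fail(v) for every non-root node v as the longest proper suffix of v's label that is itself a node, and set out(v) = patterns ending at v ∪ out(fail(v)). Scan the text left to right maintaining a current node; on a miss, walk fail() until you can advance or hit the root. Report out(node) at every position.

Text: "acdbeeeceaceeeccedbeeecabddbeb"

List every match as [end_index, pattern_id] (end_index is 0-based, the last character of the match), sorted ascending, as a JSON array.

Construct AC machine:
Trie nodes:
  n0 'ε': b→1 c→13 d→15 e→22
  n1 'b': a→6 d→2
  n2 'bd': d→3
  n3 'bdd': b→10 e→4
  n4 'bdde': e→5
  n5 'bddee': ·  ←P0
  n6 'ba': b→7
  n7 'bab': a→8
  n8 'baba': a→9
  n9 'babaa': ·  ←P1
  n10 'bddb': e→11
  n11 'bddbe': b→12
  n12 'bddbeb': ·  ←P2
  n13 'c': d→21 e→14
  n14 'ce': ·  ←P3
  n15 'd': b→16
  n16 'db': e→17
  n17 'dbe': e→18
  n18 'dbee': e→19
  n19 'dbeee': c→20
  n20 'dbeeec': ·  ←P4
  n21 'cd': ·  ←P5
  n22 'e': e→23
  n23 'ee': e→24
  n24 'eee': c→25
  n25 'eeec': ·  ←P6

Failure links (BFS by depth):
  n1('b'): parent n0 fail=0; on 'b' 0 → fail=0;  out ∅∪∅=∅
  n13('c'): parent n0 fail=0; on 'c' 0 → fail=0;  out ∅∪∅=∅
  n15('d'): parent n0 fail=0; on 'd' 0 → fail=0;  out ∅∪∅=∅
  n22('e'): parent n0 fail=0; on 'e' 0 → fail=0;  out ∅∪∅=∅
  n2('bd'): parent n1 fail=0; on 'd' 0 → fail=15;  out ∅∪∅=∅
  n6('ba'): parent n1 fail=0; on 'a' 0 → fail=0;  out ∅∪∅=∅
  n14('ce'): parent n13 fail=0; on 'e' 0 → fail=22;  out {3}∪∅={3}
  n16('db'): parent n15 fail=0; on 'b' 0 → fail=1;  out ∅∪∅=∅
  n21('cd'): parent n13 fail=0; on 'd' 0 → fail=15;  out {5}∪∅={5}
  n23('ee'): parent n22 fail=0; on 'e' 0 → fail=22;  out ∅∪∅=∅
  n3('bdd'): parent n2 fail=15; on 'd' 15→0 → fail=15;  out ∅∪∅=∅
  n7('bab'): parent n6 fail=0; on 'b' 0 → fail=1;  out ∅∪∅=∅
  n17('dbe'): parent n16 fail=1; on 'e' 1→0 → fail=22;  out ∅∪∅=∅
  n24('eee'): parent n23 fail=22; on 'e' 22 → fail=23;  out ∅∪∅=∅
  n4('bdde'): parent n3 fail=15; on 'e' 15→0 → fail=22;  out ∅∪∅=∅
  n8('baba'): parent n7 fail=1; on 'a' 1 → fail=6;  out ∅∪∅=∅
  n10('bddb'): parent n3 fail=15; on 'b' 15 → fail=16;  out ∅∪∅=∅
  n18('dbee'): parent n17 fail=22; on 'e' 22 → fail=23;  out ∅∪∅=∅
  n25('eeec'): parent n24 fail=23; on 'c' 23→22→0 → fail=13;  out {6}∪∅={6}
  n5('bddee'): parent n4 fail=22; on 'e' 22 → fail=23;  out {0}∪∅={0}
  n9('babaa'): parent n8 fail=6; on 'a' 6→0 → fail=0;  out {1}∪∅={1}
  n11('bddbe'): parent n10 fail=16; on 'e' 16 → fail=17;  out ∅∪∅=∅
  n19('dbeee'): parent n18 fail=23; on 'e' 23 → fail=24;  out ∅∪∅=∅
  n12('bddbeb'): parent n11 fail=17; on 'b' 17→22→0 → fail=1;  out {2}∪∅={2}
  n20('dbeeec'): parent n19 fail=24; on 'c' 24 → fail=25;  out {4}∪{6}={4,6}

Scan:
[0] read 'a'  n0⇒n0
[1] read 'c'  n0⇒n13
[2] read 'd'  n13⇒n21  emit P5@[1:2]
[3] read 'b'  n21⇒n16 ·f
[4] read 'e'  n16⇒n17
[5] read 'e'  n17⇒n18
[6] read 'e'  n18⇒n19
[7] read 'c'  n19⇒n20  emit P4@[2:7],P6@[4:7]
[8] read 'e'  n20⇒n14 ·f  emit P3@[7:8]
[9] read 'a'  n14⇒n0 ·f
[10] read 'c'  n0⇒n13
[11] read 'e'  n13⇒n14  emit P3@[10:11]
[12] read 'e'  n14⇒n23 ·f
[13] read 'e'  n23⇒n24
[14] read 'c'  n24⇒n25  emit P6@[11:14]
[15] read 'c'  n25⇒n13 ·f
[16] read 'e'  n13⇒n14  emit P3@[15:16]
[17] read 'd'  n14⇒n15 ·f
[18] read 'b'  n15⇒n16
[19] read 'e'  n16⇒n17
[20] read 'e'  n17⇒n18
[21] read 'e'  n18⇒n19
[22] read 'c'  n19⇒n20  emit P4@[17:22],P6@[19:22]
[23] read 'a'  n20⇒n0 ·f
[24] read 'b'  n0⇒n1
[25] read 'd'  n1⇒n2
[26] read 'd'  n2⇒n3
[27] read 'b'  n3⇒n10
[28] read 'e'  n10⇒n11
[29] read 'b'  n11⇒n12  emit P2@[24:29]

All matches (sorted): [[2,5],[7,4],[7,6],[8,3],[11,3],[14,6],[16,3],[22,4],[22,6],[29,2]]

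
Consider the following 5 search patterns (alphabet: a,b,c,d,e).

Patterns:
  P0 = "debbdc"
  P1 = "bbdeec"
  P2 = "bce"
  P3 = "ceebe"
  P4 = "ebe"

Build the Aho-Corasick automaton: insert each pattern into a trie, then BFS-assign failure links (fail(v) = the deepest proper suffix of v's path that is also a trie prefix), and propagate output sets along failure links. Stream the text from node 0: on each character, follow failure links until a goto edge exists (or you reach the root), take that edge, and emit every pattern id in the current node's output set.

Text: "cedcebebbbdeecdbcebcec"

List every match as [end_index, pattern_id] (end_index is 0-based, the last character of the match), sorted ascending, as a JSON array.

Build automaton:
Trie nodes:
  0='ε' goto b→7 c→15 d→1 e→20
  1='d' goto e→2
  2='de' goto b→3
  3='deb' goto b→4
  4='debb' goto d→5
  5='debbd' goto c→6
  6='debbdc' goto ·  [P0 ends]
  7='b' goto b→8 c→13
  8='bb' goto d→9
  9='bbd' goto e→10
  10='bbde' goto e→11
  11='bbdee' goto c→12
  12='bbdeec' goto ·  [P1 ends]
  13='bc' goto e→14
  14='bce' goto ·  [P2 ends]
  15='c' goto e→16
  16='ce' goto e→17
  17='cee' goto b→18
  18='ceeb' goto e→19
  19='ceebe' goto ·  [P3 ends]
  20='e' goto b→21
  21='eb' goto e→22
  22='ebe' goto ·  [P4 ends]

Failure links (BFS by depth):
  n1('d'): parent n0 fail=0; on 'd' 0 → fail=0;  out ∅∪∅=∅
  n7('b'): parent n0 fail=0; on 'b' 0 → fail=0;  out ∅∪∅=∅
  n15('c'): parent n0 fail=0; on 'c' 0 → fail=0;  out ∅∪∅=∅
  n20('e'): parent n0 fail=0; on 'e' 0 → fail=0;  out ∅∪∅=∅
  n2('de'): parent n1 fail=0; on 'e' 0 → fail=20;  out ∅∪∅=∅
  n8('bb'): parent n7 fail=0; on 'b' 0 → fail=7;  out ∅∪∅=∅
  n13('bc'): parent n7 fail=0; on 'c' 0 → fail=15;  out ∅∪∅=∅
  n16('ce'): parent n15 fail=0; on 'e' 0 → fail=20;  out ∅∪∅=∅
  n21('eb'): parent n20 fail=0; on 'b' 0 → fail=7;  out ∅∪∅=∅
  n3('deb'): parent n2 fail=20; on 'b' 20 → fail=21;  out ∅∪∅=∅
  n9('bbd'): parent n8 fail=7; on 'd' 7→0 → fail=1;  out ∅∪∅=∅
  n14('bce'): parent n13 fail=15; on 'e' 15 → fail=16;  out {2}∪∅={2}
  n17('cee'): parent n16 fail=20; on 'e' 20→0 → fail=20;  out ∅∪∅=∅
  n22('ebe'): parent n21 fail=7; on 'e' 7→0 → fail=20;  out {4}∪∅={4}
  n4('debb'): parent n3 fail=21; on 'b' 21→7 → fail=8;  out ∅∪∅=∅
  n10('bbde'): parent n9 fail=1; on 'e' 1 → fail=2;  out ∅∪∅=∅
  n18('ceeb'): parent n17 fail=20; on 'b' 20 → fail=21;  out ∅∪∅=∅
  n5('debbd'): parent n4 fail=8; on 'd' 8 → fail=9;  out ∅∪∅=∅
  n11('bbdee'): parent n10 fail=2; on 'e' 2→20→0 → fail=20;  out ∅∪∅=∅
  n19('ceebe'): parent n18 fail=21; on 'e' 21 → fail=22;  out {3}∪{4}={3,4}
  n6('debbdc'): parent n5 fail=9; on 'c' 9→1→0 → fail=15;  out {0}∪∅={0}
  n12('bbdeec'): parent n11 fail=20; on 'c' 20→0 → fail=15;  out {1}∪∅={1}

Run:
pos 0 'c': at 15
pos 1 'e': at 16
pos 2 'd': at 1 ·f
pos 3 'c': at 15 ·f
pos 4 'e': at 16
pos 5 'b': at 21 ·f
pos 6 'e': at 22  emit P4@[4:6]
pos 7 'b': at 21 ·f
pos 8 'b': at 8 ·f
pos 9 'b': at 8 ·f
pos 10 'd': at 9
pos 11 'e': at 10
pos 12 'e': at 11
pos 13 'c': at 12  emit P1@[8:13]
pos 14 'd': at 1 ·f
pos 15 'b': at 7 ·f
pos 16 'c': at 13
pos 17 'e': at 14  emit P2@[15:17]
pos 18 'b': at 21 ·f
pos 19 'c': at 13 ·f
pos 20 'e': at 14  emit P2@[18:20]
pos 21 'c': at 15 ·f

Matches: [[6,4],[13,1],[17,2],[20,2]]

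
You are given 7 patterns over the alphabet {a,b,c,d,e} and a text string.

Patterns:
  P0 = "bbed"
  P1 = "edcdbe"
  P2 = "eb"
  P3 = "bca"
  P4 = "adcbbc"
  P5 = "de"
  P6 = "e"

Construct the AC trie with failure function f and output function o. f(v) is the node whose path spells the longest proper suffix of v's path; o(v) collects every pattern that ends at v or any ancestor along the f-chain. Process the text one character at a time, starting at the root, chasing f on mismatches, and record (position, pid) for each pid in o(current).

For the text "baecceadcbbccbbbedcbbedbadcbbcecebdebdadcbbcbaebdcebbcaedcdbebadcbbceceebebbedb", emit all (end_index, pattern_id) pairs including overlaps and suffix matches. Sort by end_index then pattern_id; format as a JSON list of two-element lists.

Build automaton:
Trie nodes:
  n0 'ε': a→14 b→1 d→20 e→5
  n1 'b': b→2 c→12
  n2 'bb': e→3
  n3 'bbe': d→4
  n4 'bbed': ·  [P0 ends]
  n5 'e': b→11 d→6  [P6 ends]
  n6 'ed': c→7
  n7 'edc': d→8
  n8 'edcd': b→9
  n9 'edcdb': e→10
  n10 'edcdbe': ·  [P1 ends]
  n11 'eb': ·  [P2 ends]
  n12 'bc': a→13
  n13 'bca': ·  [P3 ends]
  n14 'a': d→15
  n15 'ad': c→16
  n16 'adc': b→17
  n17 'adcb': b→18
  n18 'adcbb': c→19
  n19 'adcbbc': ·  [P4 ends]
  n20 'd': e→21
  n21 'de': ·  [P5 ends]

Failure links (BFS by depth):
  fail(1) 'b': from fail(0)=0 chase 'b': 0 ⇒ 0;  out=∅∪out(0)=∅
  fail(5) 'e': from fail(0)=0 chase 'e': 0 ⇒ 0;  out={6}∪out(0)={6}
  fail(14) 'a': from fail(0)=0 chase 'a': 0 ⇒ 0;  out=∅∪out(0)=∅
  fail(20) 'd': from fail(0)=0 chase 'd': 0 ⇒ 0;  out=∅∪out(0)=∅
  fail(2) 'bb': from fail(1)=0 chase 'b': 0 ⇒ 1;  out=∅∪out(1)=∅
  fail(6) 'ed': from fail(5)=0 chase 'd': 0 ⇒ 20;  out=∅∪out(20)=∅
  fail(11) 'eb': from fail(5)=0 chase 'b': 0 ⇒ 1;  out={2}∪out(1)={2}
  fail(12) 'bc': from fail(1)=0 chase 'c': 0 ⇒ 0;  out=∅∪out(0)=∅
  fail(15) 'ad': from fail(14)=0 chase 'd': 0 ⇒ 20;  out=∅∪out(20)=∅
  fail(21) 'de': from fail(20)=0 chase 'e': 0 ⇒ 5;  out={5}∪out(5)={5,6}
  fail(3) 'bbe': from fail(2)=1 chase 'e': 1→0 ⇒ 5;  out=∅∪out(5)={6}
  fail(7) 'edc': from fail(6)=20 chase 'c': 20→0 ⇒ 0;  out=∅∪out(0)=∅
  fail(13) 'bca': from fail(12)=0 chase 'a': 0 ⇒ 14;  out={3}∪out(14)={3}
  fail(16) 'adc': from fail(15)=20 chase 'c': 20→0 ⇒ 0;  out=∅∪out(0)=∅
  fail(4) 'bbed': from fail(3)=5 chase 'd': 5 ⇒ 6;  out={0}∪out(6)={0}
  fail(8) 'edcd': from fail(7)=0 chase 'd': 0 ⇒ 20;  out=∅∪out(20)=∅
  fail(17) 'adcb': from fail(16)=0 chase 'b': 0 ⇒ 1;  out=∅∪out(1)=∅
  fail(9) 'edcdb': from fail(8)=20 chase 'b': 20→0 ⇒ 1;  out=∅∪out(1)=∅
  fail(18) 'adcbb': from fail(17)=1 chase 'b': 1 ⇒ 2;  out=∅∪out(2)=∅
  fail(10) 'edcdbe': from fail(9)=1 chase 'e': 1→0 ⇒ 5;  out={1}∪out(5)={1,6}
  fail(19) 'adcbbc': from fail(18)=2 chase 'c': 2→1 ⇒ 12;  out={4}∪out(12)={4}

Run:
i=0 'b': node 0→1
i=1 'a': node 1→14 (via fail)
i=2 'e': node 14→5 (via fail)  emit P6@[2:2]
i=3 'c': node 5→0 (via fail)
i=4 'c': node 0→0
i=5 'e': node 0→5  emit P6@[5:5]
i=6 'a': node 5→14 (via fail)
i=7 'd': node 14→15
i=8 'c': node 15→16
i=9 'b': node 16→17
i=10 'b': node 17→18
i=11 'c': node 18→19  emit P4@[6:11]
i=12 'c': node 19→0 (via fail)
i=13 'b': node 0→1
i=14 'b': node 1→2
i=15 'b': node 2→2 (via fail)
i=16 'e': node 2→3  emit P6@[16:16]
i=17 'd': node 3→4  emit P0@[14:17]
i=18 'c': node 4→7 (via fail)
i=19 'b': node 7→1 (via fail)
i=20 'b': node 1→2
i=21 'e': node 2→3  emit P6@[21:21]
i=22 'd': node 3→4  emit P0@[19:22]
i=23 'b': node 4→1 (via fail)
i=24 'a': node 1→14 (via fail)
i=25 'd': node 14→15
i=26 'c': node 15→16
i=27 'b': node 16→17
i=28 'b': node 17→18
i=29 'c': node 18→19  emit P4@[24:29]
i=30 'e': node 19→5 (via fail)  emit P6@[30:30]
i=31 'c': node 5→0 (via fail)
i=32 'e': node 0→5  emit P6@[32:32]
i=33 'b': node 5→11  emit P2@[32:33]
i=34 'd': node 11→20 (via fail)
i=35 'e': node 20→21  emit P5@[34:35],P6@[35:35]
i=36 'b': node 21→11 (via fail)  emit P2@[35:36]
i=37 'd': node 11→20 (via fail)
i=38 'a': node 20→14 (via fail)
i=39 'd': node 14→15
i=40 'c': node 15→16
i=41 'b': node 16→17
i=42 'b': node 17→18
i=43 'c': node 18→19  emit P4@[38:43]
i=44 'b': node 19→1 (via fail)
i=45 'a': node 1→14 (via fail)
i=46 'e': node 14→5 (via fail)  emit P6@[46:46]
i=47 'b': node 5→11  emit P2@[46:47]
i=48 'd': node 11→20 (via fail)
i=49 'c': node 20→0 (via fail)
i=50 'e': node 0→5  emit P6@[50:50]
i=51 'b': node 5→11  emit P2@[50:51]
i=52 'b': node 11→2 (via fail)
i=53 'c': node 2→12 (via fail)
i=54 'a': node 12→13  emit P3@[52:54]
i=55 'e': node 13→5 (via fail)  emit P6@[55:55]
i=56 'd': node 5→6
i=57 'c': node 6→7
i=58 'd': node 7→8
i=59 'b': node 8→9
i=60 'e': node 9→10  emit P1@[55:60],P6@[60:60]
i=61 'b': node 10→11 (via fail)  emit P2@[60:61]
i=62 'a': node 11→14 (via fail)
i=63 'd': node 14→15
i=64 'c': node 15→16
i=65 'b': node 16→17
i=66 'b': node 17→18
i=67 'c': node 18→19  emit P4@[62:67]
i=68 'e': node 19→5 (via fail)  emit P6@[68:68]
i=69 'c': node 5→0 (via fail)
i=70 'e': node 0→5  emit P6@[70:70]
i=71 'e': node 5→5 (via fail)  emit P6@[71:71]
i=72 'b': node 5→11  emit P2@[71:72]
i=73 'e': node 11→5 (via fail)  emit P6@[73:73]
i=74 'b': node 5→11  emit P2@[73:74]
i=75 'b': node 11→2 (via fail)
i=76 'e': node 2→3  emit P6@[76:76]
i=77 'd': node 3→4  emit P0@[74:77]
i=78 'b': node 4→1 (via fail)

All matches (sorted): [[2,6],[5,6],[11,4],[16,6],[17,0],[21,6],[22,0],[29,4],[30,6],[32,6],[33,2],[35,5],[35,6],[36,2],[43,4],[46,6],[47,2],[50,6],[51,2],[54,3],[55,6],[60,1],[60,6],[61,2],[67,4],[68,6],[70,6],[71,6],[72,2],[73,6],[74,2],[76,6],[77,0]]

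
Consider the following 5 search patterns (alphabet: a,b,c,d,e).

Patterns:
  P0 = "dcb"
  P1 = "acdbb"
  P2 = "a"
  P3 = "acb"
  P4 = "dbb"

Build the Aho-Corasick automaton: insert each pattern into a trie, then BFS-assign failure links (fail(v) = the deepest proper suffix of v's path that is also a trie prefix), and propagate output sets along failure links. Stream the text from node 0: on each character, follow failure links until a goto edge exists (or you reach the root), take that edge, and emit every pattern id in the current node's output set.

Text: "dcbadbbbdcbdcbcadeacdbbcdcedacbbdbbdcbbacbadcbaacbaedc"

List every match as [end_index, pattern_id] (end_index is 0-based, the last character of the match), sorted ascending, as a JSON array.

Construct AC machine:
Trie nodes:
  0='ε' goto a→4 d→1
  1='d' goto b→10 c→2
  2='dc' goto b→3
  3='dcb' goto ·  ←P0
  4='a' goto c→5  ←P2
  5='ac' goto b→9 d→6
  6='acd' goto b→7
  7='acdb' goto b→8
  8='acdbb' goto ·  ←P1
  9='acb' goto ·  ←P3
  10='db' goto b→11
  11='dbb' goto ·  ←P4

BFS fail/out derivation:
  n1('d'): parent n0 fail=0; on 'd' 0 → fail=0;  out ∅∪∅=∅
  n4('a'): parent n0 fail=0; on 'a' 0 → fail=0;  out {2}∪∅={2}
  n2('dc'): parent n1 fail=0; on 'c' 0 → fail=0;  out ∅∪∅=∅
  n5('ac'): parent n4 fail=0; on 'c' 0 → fail=0;  out ∅∪∅=∅
  n10('db'): parent n1 fail=0; on 'b' 0 → fail=0;  out ∅∪∅=∅
  n3('dcb'): parent n2 fail=0; on 'b' 0 → fail=0;  out {0}∪∅={0}
  n6('acd'): parent n5 fail=0; on 'd' 0 → fail=1;  out ∅∪∅=∅
  n9('acb'): parent n5 fail=0; on 'b' 0 → fail=0;  out {3}∪∅={3}
  n11('dbb'): parent n10 fail=0; on 'b' 0 → fail=0;  out {4}∪∅={4}
  n7('acdb'): parent n6 fail=1; on 'b' 1 → fail=10;  out ∅∪∅=∅
  n8('acdbb'): parent n7 fail=10; on 'b' 10 → fail=11;  out {1}∪{4}={1,4}

Scan:
pos 0 'd': at 1
pos 1 'c': at 2
pos 2 'b': at 3  ** P0@[0:2]
pos 3 'a': at 4 (fail-walked)  ** P2@[3:3]
pos 4 'd': at 1 (fail-walked)
pos 5 'b': at 10
pos 6 'b': at 11  ** P4@[4:6]
pos 7 'b': at 0 (fail-walked)
pos 8 'd': at 1
pos 9 'c': at 2
pos 10 'b': at 3  ** P0@[8:10]
pos 11 'd': at 1 (fail-walked)
pos 12 'c': at 2
pos 13 'b': at 3  ** P0@[11:13]
pos 14 'c': at 0 (fail-walked)
pos 15 'a': at 4  ** P2@[15:15]
pos 16 'd': at 1 (fail-walked)
pos 17 'e': at 0 (fail-walked)
pos 18 'a': at 4  ** P2@[18:18]
pos 19 'c': at 5
pos 20 'd': at 6
pos 21 'b': at 7
pos 22 'b': at 8  ** P1@[18:22],P4@[20:22]
pos 23 'c': at 0 (fail-walked)
pos 24 'd': at 1
pos 25 'c': at 2
pos 26 'e': at 0 (fail-walked)
pos 27 'd': at 1
pos 28 'a': at 4 (fail-walked)  ** P2@[28:28]
pos 29 'c': at 5
pos 30 'b': at 9  ** P3@[28:30]
pos 31 'b': at 0 (fail-walked)
pos 32 'd': at 1
pos 33 'b': at 10
pos 34 'b': at 11  ** P4@[32:34]
pos 35 'd': at 1 (fail-walked)
pos 36 'c': at 2
pos 37 'b': at 3  ** P0@[35:37]
pos 38 'b': at 0 (fail-walked)
pos 39 'a': at 4  ** P2@[39:39]
pos 40 'c': at 5
pos 41 'b': at 9  ** P3@[39:41]
pos 42 'a': at 4 (fail-walked)  ** P2@[42:42]
pos 43 'd': at 1 (fail-walked)
pos 44 'c': at 2
pos 45 'b': at 3  ** P0@[43:45]
pos 46 'a': at 4 (fail-walked)  ** P2@[46:46]
pos 47 'a': at 4 (fail-walked)  ** P2@[47:47]
pos 48 'c': at 5
pos 49 'b': at 9  ** P3@[47:49]
pos 50 'a': at 4 (fail-walked)  ** P2@[50:50]
pos 51 'e': at 0 (fail-walked)
pos 52 'd': at 1
pos 53 'c': at 2

All matches (sorted): [[2,0],[3,2],[6,4],[10,0],[13,0],[15,2],[18,2],[22,1],[22,4],[28,2],[30,3],[34,4],[37,0],[39,2],[41,3],[42,2],[45,0],[46,2],[47,2],[49,3],[50,2]]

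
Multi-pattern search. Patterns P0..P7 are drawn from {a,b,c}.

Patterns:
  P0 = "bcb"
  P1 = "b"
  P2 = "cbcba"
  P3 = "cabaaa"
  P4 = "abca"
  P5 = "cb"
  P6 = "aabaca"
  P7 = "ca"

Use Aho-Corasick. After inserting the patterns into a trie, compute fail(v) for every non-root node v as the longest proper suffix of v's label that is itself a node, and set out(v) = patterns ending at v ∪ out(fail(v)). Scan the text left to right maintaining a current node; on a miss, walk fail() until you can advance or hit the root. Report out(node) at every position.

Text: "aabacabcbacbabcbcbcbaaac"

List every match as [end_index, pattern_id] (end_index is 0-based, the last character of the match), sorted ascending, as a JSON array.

Build automaton:
Trie (insert patterns):
  n0 'ε': a→14 b→1 c→4
  n1 'b': c→2  ←P1
  n2 'bc': b→3
  n3 'bcb': ·  ←P0
  n4 'c': a→9 b→5
  n5 'cb': c→6  ←P5
  n6 'cbc': b→7
  n7 'cbcb': a→8
  n8 'cbcba': ·  ←P2
  n9 'ca': b→10  ←P7
  n10 'cab': a→11
  n11 'caba': a→12
  n12 'cabaa': a→13
  n13 'cabaaa': ·  ←P3
  n14 'a': a→18 b→15
  n15 'ab': c→16
  n16 'abc': a→17
  n17 'abca': ·  ←P4
  n18 'aa': b→19
  n19 'aab': a→20
  n20 'aaba': c→21
  n21 'aabac': a→22
  n22 'aabaca': ·  ←P6

Failure links (BFS by depth):
  fail(1) 'b': from fail(0)=0 chase 'b': 0 ⇒ 0;  out={1}∪out(0)={1}
  fail(4) 'c': from fail(0)=0 chase 'c': 0 ⇒ 0;  out=∅∪out(0)=∅
  fail(14) 'a': from fail(0)=0 chase 'a': 0 ⇒ 0;  out=∅∪out(0)=∅
  fail(2) 'bc': from fail(1)=0 chase 'c': 0 ⇒ 4;  out=∅∪out(4)=∅
  fail(5) 'cb': from fail(4)=0 chase 'b': 0 ⇒ 1;  out={5}∪out(1)={1,5}
  fail(9) 'ca': from fail(4)=0 chase 'a': 0 ⇒ 14;  out={7}∪out(14)={7}
  fail(15) 'ab': from fail(14)=0 chase 'b': 0 ⇒ 1;  out=∅∪out(1)={1}
  fail(18) 'aa': from fail(14)=0 chase 'a': 0 ⇒ 14;  out=∅∪out(14)=∅
  fail(3) 'bcb': from fail(2)=4 chase 'b': 4 ⇒ 5;  out={0}∪out(5)={0,1,5}
  fail(6) 'cbc': from fail(5)=1 chase 'c': 1 ⇒ 2;  out=∅∪out(2)=∅
  fail(10) 'cab': from fail(9)=14 chase 'b': 14 ⇒ 15;  out=∅∪out(15)={1}
  fail(16) 'abc': from fail(15)=1 chase 'c': 1 ⇒ 2;  out=∅∪out(2)=∅
  fail(19) 'aab': from fail(18)=14 chase 'b': 14 ⇒ 15;  out=∅∪out(15)={1}
  fail(7) 'cbcb': from fail(6)=2 chase 'b': 2 ⇒ 3;  out=∅∪out(3)={0,1,5}
  fail(11) 'caba': from fail(10)=15 chase 'a': 15→1→0 ⇒ 14;  out=∅∪out(14)=∅
  fail(17) 'abca': from fail(16)=2 chase 'a': 2→4 ⇒ 9;  out={4}∪out(9)={4,7}
  fail(20) 'aaba': from fail(19)=15 chase 'a': 15→1→0 ⇒ 14;  out=∅∪out(14)=∅
  fail(8) 'cbcba': from fail(7)=3 chase 'a': 3→5→1→0 ⇒ 14;  out={2}∪out(14)={2}
  fail(12) 'cabaa': from fail(11)=14 chase 'a': 14 ⇒ 18;  out=∅∪out(18)=∅
  fail(21) 'aabac': from fail(20)=14 chase 'c': 14→0 ⇒ 4;  out=∅∪out(4)=∅
  fail(13) 'cabaaa': from fail(12)=18 chase 'a': 18→14 ⇒ 18;  out={3}∪out(18)={3}
  fail(22) 'aabaca': from fail(21)=4 chase 'a': 4 ⇒ 9;  out={6}∪out(9)={6,7}

Text stream:
i=0 'a': node 0→14
i=1 'a': node 14→18
i=2 'b': node 18→19  → match P1@[2:2]
i=3 'a': node 19→20
i=4 'c': node 20→21
i=5 'a': node 21→22  → match P6@[0:5],P7@[4:5]
i=6 'b': node 22→10 ·f  → match P1@[6:6]
i=7 'c': node 10→16 ·f
i=8 'b': node 16→3 ·f  → match P0@[6:8],P1@[8:8],P5@[7:8]
i=9 'a': node 3→14 ·f
i=10 'c': node 14→4 ·f
i=11 'b': node 4→5  → match P1@[11:11],P5@[10:11]
i=12 'a': node 5→14 ·f
i=13 'b': node 14→15  → match P1@[13:13]
i=14 'c': node 15→16
i=15 'b': node 16→3 ·f  → match P0@[13:15],P1@[15:15],P5@[14:15]
i=16 'c': node 3→6 ·f
i=17 'b': node 6→7  → match P0@[15:17],P1@[17:17],P5@[16:17]
i=18 'c': node 7→6 ·f
i=19 'b': node 6→7  → match P0@[17:19],P1@[19:19],P5@[18:19]
i=20 'a': node 7→8  → match P2@[16:20]
i=21 'a': node 8→18 ·f
i=22 'a': node 18→18 ·f
i=23 'c': node 18→4 ·f

Result: [[2,1],[5,6],[5,7],[6,1],[8,0],[8,1],[8,5],[11,1],[11,5],[13,1],[15,0],[15,1],[15,5],[17,0],[17,1],[17,5],[19,0],[19,1],[19,5],[20,2]]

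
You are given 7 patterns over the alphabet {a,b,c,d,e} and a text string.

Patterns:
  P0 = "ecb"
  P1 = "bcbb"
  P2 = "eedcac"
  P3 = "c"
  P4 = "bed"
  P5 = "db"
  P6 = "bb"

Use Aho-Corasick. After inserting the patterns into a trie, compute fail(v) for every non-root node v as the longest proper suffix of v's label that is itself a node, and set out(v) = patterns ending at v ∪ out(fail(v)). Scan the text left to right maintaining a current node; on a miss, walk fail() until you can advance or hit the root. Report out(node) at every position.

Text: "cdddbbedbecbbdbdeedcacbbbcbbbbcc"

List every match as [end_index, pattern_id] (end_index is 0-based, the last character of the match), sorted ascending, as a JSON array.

Build automaton:
Trie (insert patterns):
  n0 'ε': b→4 c→13 d→16 e→1
  n1 'e': c→2 e→8
  n2 'ec': b→3
  n3 'ecb': ·  [P0 ends]
  n4 'b': b→18 c→5 e→14
  n5 'bc': b→6
  n6 'bcb': b→7
  n7 'bcbb': ·  [P1 ends]
  n8 'ee': d→9
  n9 'eed': c→10
  n10 'eedc': a→11
  n11 'eedca': c→12
  n12 'eedcac': ·  [P2 ends]
  n13 'c': ·  [P3 ends]
  n14 'be': d→15
  n15 'bed': ·  [P4 ends]
  n16 'd': b→17
  n17 'db': ·  [P5 ends]
  n18 'bb': ·  [P6 ends]

Failure links (BFS by depth):
  fail(1) 'e': from fail(0)=0 chase 'e': 0 ⇒ 0;  out=∅∪out(0)=∅
  fail(4) 'b': from fail(0)=0 chase 'b': 0 ⇒ 0;  out=∅∪out(0)=∅
  fail(13) 'c': from fail(0)=0 chase 'c': 0 ⇒ 0;  out={3}∪out(0)={3}
  fail(16) 'd': from fail(0)=0 chase 'd': 0 ⇒ 0;  out=∅∪out(0)=∅
  fail(2) 'ec': from fail(1)=0 chase 'c': 0 ⇒ 13;  out=∅∪out(13)={3}
  fail(5) 'bc': from fail(4)=0 chase 'c': 0 ⇒ 13;  out=∅∪out(13)={3}
  fail(8) 'ee': from fail(1)=0 chase 'e': 0 ⇒ 1;  out=∅∪out(1)=∅
  fail(14) 'be': from fail(4)=0 chase 'e': 0 ⇒ 1;  out=∅∪out(1)=∅
  fail(17) 'db': from fail(16)=0 chase 'b': 0 ⇒ 4;  out={5}∪out(4)={5}
  fail(18) 'bb': from fail(4)=0 chase 'b': 0 ⇒ 4;  out={6}∪out(4)={6}
  fail(3) 'ecb': from fail(2)=13 chase 'b': 13→0 ⇒ 4;  out={0}∪out(4)={0}
  fail(6) 'bcb': from fail(5)=13 chase 'b': 13→0 ⇒ 4;  out=∅∪out(4)=∅
  fail(9) 'eed': from fail(8)=1 chase 'd': 1→0 ⇒ 16;  out=∅∪out(16)=∅
  fail(15) 'bed': from fail(14)=1 chase 'd': 1→0 ⇒ 16;  out={4}∪out(16)={4}
  fail(7) 'bcbb': from fail(6)=4 chase 'b': 4 ⇒ 18;  out={1}∪out(18)={1,6}
  fail(10) 'eedc': from fail(9)=16 chase 'c': 16→0 ⇒ 13;  out=∅∪out(13)={3}
  fail(11) 'eedca': from fail(10)=13 chase 'a': 13→0 ⇒ 0;  out=∅∪out(0)=∅
  fail(12) 'eedcac': from fail(11)=0 chase 'c': 0 ⇒ 13;  out={2}∪out(13)={2,3}

Text stream:
i=0 'c': node 0→13  → match P3@[0:0]
i=1 'd': node 13→16 ·f
i=2 'd': node 16→16 ·f
i=3 'd': node 16→16 ·f
i=4 'b': node 16→17  → match P5@[3:4]
i=5 'b': node 17→18 ·f  → match P6@[4:5]
i=6 'e': node 18→14 ·f
i=7 'd': node 14→15  → match P4@[5:7]
i=8 'b': node 15→17 ·f  → match P5@[7:8]
i=9 'e': node 17→14 ·f
i=10 'c': node 14→2 ·f  → match P3@[10:10]
i=11 'b': node 2→3  → match P0@[9:11]
i=12 'b': node 3→18 ·f  → match P6@[11:12]
i=13 'd': node 18→16 ·f
i=14 'b': node 16→17  → match P5@[13:14]
i=15 'd': node 17→16 ·f
i=16 'e': node 16→1 ·f
i=17 'e': node 1→8
i=18 'd': node 8→9
i=19 'c': node 9→10  → match P3@[19:19]
i=20 'a': node 10→11
i=21 'c': node 11→12  → match P2@[16:21],P3@[21:21]
i=22 'b': node 12→4 ·f
i=23 'b': node 4→18  → match P6@[22:23]
i=24 'b': node 18→18 ·f  → match P6@[23:24]
i=25 'c': node 18→5 ·f  → match P3@[25:25]
i=26 'b': node 5→6
i=27 'b': node 6→7  → match P1@[24:27],P6@[26:27]
i=28 'b': node 7→18 ·f  → match P6@[27:28]
i=29 'b': node 18→18 ·f  → match P6@[28:29]
i=30 'c': node 18→5 ·f  → match P3@[30:30]
i=31 'c': node 5→13 ·f  → match P3@[31:31]

Matches: [[0,3],[4,5],[5,6],[7,4],[8,5],[10,3],[11,0],[12,6],[14,5],[19,3],[21,2],[21,3],[23,6],[24,6],[25,3],[27,1],[27,6],[28,6],[29,6],[30,3],[31,3]]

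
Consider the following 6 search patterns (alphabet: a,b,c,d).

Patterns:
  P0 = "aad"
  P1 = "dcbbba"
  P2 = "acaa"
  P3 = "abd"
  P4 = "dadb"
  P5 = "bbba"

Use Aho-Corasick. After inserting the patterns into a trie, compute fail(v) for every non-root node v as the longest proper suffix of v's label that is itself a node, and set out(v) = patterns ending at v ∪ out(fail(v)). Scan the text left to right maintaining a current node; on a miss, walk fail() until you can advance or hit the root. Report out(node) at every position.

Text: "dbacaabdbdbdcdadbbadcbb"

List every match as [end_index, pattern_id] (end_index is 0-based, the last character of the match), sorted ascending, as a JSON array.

Build automaton:
Trie nodes:
  n0 'ε': a→1 b→18 d→4
  n1 'a': a→2 b→13 c→10
  n2 'aa': d→3
  n3 'aad': ·  [P0 ends]
  n4 'd': a→15 c→5
  n5 'dc': b→6
  n6 'dcb': b→7
  n7 'dcbb': b→8
  n8 'dcbbb': a→9
  n9 'dcbbba': ·  [P1 ends]
  n10 'ac': a→11
  n11 'aca': a→12
  n12 'acaa': ·  [P2 ends]
  n13 'ab': d→14
  n14 'abd': ·  [P3 ends]
  n15 'da': d→16
  n16 'dad': b→17
  n17 'dadb': ·  [P4 ends]
  n18 'b': b→19
  n19 'bb': b→20
  n20 'bbb': a→21
  n21 'bbba': ·  [P5 ends]

BFS fail/out derivation:
  n1('a'): parent n0 fail=0; on 'a' 0 → fail=0;  out ∅∪∅=∅
  n4('d'): parent n0 fail=0; on 'd' 0 → fail=0;  out ∅∪∅=∅
  n18('b'): parent n0 fail=0; on 'b' 0 → fail=0;  out ∅∪∅=∅
  n2('aa'): parent n1 fail=0; on 'a' 0 → fail=1;  out ∅∪∅=∅
  n5('dc'): parent n4 fail=0; on 'c' 0 → fail=0;  out ∅∪∅=∅
  n10('ac'): parent n1 fail=0; on 'c' 0 → fail=0;  out ∅∪∅=∅
  n13('ab'): parent n1 fail=0; on 'b' 0 → fail=18;  out ∅∪∅=∅
  n15('da'): parent n4 fail=0; on 'a' 0 → fail=1;  out ∅∪∅=∅
  n19('bb'): parent n18 fail=0; on 'b' 0 → fail=18;  out ∅∪∅=∅
  n3('aad'): parent n2 fail=1; on 'd' 1→0 → fail=4;  out {0}∪∅={0}
  n6('dcb'): parent n5 fail=0; on 'b' 0 → fail=18;  out ∅∪∅=∅
  n11('aca'): parent n10 fail=0; on 'a' 0 → fail=1;  out ∅∪∅=∅
  n14('abd'): parent n13 fail=18; on 'd' 18→0 → fail=4;  out {3}∪∅={3}
  n16('dad'): parent n15 fail=1; on 'd' 1→0 → fail=4;  out ∅∪∅=∅
  n20('bbb'): parent n19 fail=18; on 'b' 18 → fail=19;  out ∅∪∅=∅
  n7('dcbb'): parent n6 fail=18; on 'b' 18 → fail=19;  out ∅∪∅=∅
  n12('acaa'): parent n11 fail=1; on 'a' 1 → fail=2;  out {2}∪∅={2}
  n17('dadb'): parent n16 fail=4; on 'b' 4→0 → fail=18;  out {4}∪∅={4}
  n21('bbba'): parent n20 fail=19; on 'a' 19→18→0 → fail=1;  out {5}∪∅={5}
  n8('dcbbb'): parent n7 fail=19; on 'b' 19 → fail=20;  out ∅∪∅=∅
  n9('dcbbba'): parent n8 fail=20; on 'a' 20 → fail=21;  out {1}∪{5}={1,5}

Text stream:
[0] read 'd'  n0⇒n4
[1] read 'b'  n4⇒n18 (fail-walked)
[2] read 'a'  n18⇒n1 (fail-walked)
[3] read 'c'  n1⇒n10
[4] read 'a'  n10⇒n11
[5] read 'a'  n11⇒n12  ** P2@[2:5]
[6] read 'b'  n12⇒n13 (fail-walked)
[7] read 'd'  n13⇒n14  ** P3@[5:7]
[8] read 'b'  n14⇒n18 (fail-walked)
[9] read 'd'  n18⇒n4 (fail-walked)
[10] read 'b'  n4⇒n18 (fail-walked)
[11] read 'd'  n18⇒n4 (fail-walked)
[12] read 'c'  n4⇒n5
[13] read 'd'  n5⇒n4 (fail-walked)
[14] read 'a'  n4⇒n15
[15] read 'd'  n15⇒n16
[16] read 'b'  n16⇒n17  ** P4@[13:16]
[17] read 'b'  n17⇒n19 (fail-walked)
[18] read 'a'  n19⇒n1 (fail-walked)
[19] read 'd'  n1⇒n4 (fail-walked)
[20] read 'c'  n4⇒n5
[21] read 'b'  n5⇒n6
[22] read 'b'  n6⇒n7

All matches (sorted): [[5,2],[7,3],[16,4]]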